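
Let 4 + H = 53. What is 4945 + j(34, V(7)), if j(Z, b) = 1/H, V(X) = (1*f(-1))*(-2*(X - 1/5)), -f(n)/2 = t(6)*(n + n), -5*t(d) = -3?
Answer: 242306/49 ≈ 4945.0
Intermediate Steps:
t(d) = 3/5 (t(d) = -1/5*(-3) = 3/5)
H = 49 (H = -4 + 53 = 49)
f(n) = -12*n/5 (f(n) = -6*(n + n)/5 = -6*2*n/5 = -12*n/5)
V(X) = 24/25 - 24*X/5 (V(X) = (1*(-12/5*(-1)))*(-2*(X - 1/5)) = (1*(12/5))*(-2*(X - 1*1/5)) = 12*(-2*(X - 1/5))/5 = 12*(-2*(-1/5 + X))/5 = 12*(2/5 - 2*X)/5 = 24/25 - 24*X/5)
j(Z, b) = 1/49
4945 + j(34, V(7)) = 4945 + 1/49 = 242306/49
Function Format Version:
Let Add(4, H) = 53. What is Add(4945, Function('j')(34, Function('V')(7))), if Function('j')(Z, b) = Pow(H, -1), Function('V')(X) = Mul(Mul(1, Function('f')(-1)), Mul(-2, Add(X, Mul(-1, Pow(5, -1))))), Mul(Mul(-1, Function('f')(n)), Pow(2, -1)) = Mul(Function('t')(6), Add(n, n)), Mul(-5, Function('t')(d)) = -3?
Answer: Rational(242306, 49) ≈ 4945.0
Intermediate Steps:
Function('t')(d) = Rational(3, 5) (Function('t')(d) = Mul(Rational(-1, 5), -3) = Rational(3, 5))
H = 49 (H = Add(-4, 53) = 49)
Function('f')(n) = Mul(Rational(-12, 5), n) (Function('f')(n) = Mul(-2, Mul(Rational(3, 5), Add(n, n))) = Mul(-2, Mul(Rational(3, 5), Mul(2, n))) = Mul(-2, Mul(Rational(6, 5), n)) = Mul(Rational(-12, 5), n))
Function('V')(X) = Add(Rational(24, 25), Mul(Rational(-24, 5), X)) (Function('V')(X) = Mul(Mul(1, Mul(Rational(-12, 5), -1)), Mul(-2, Add(X, Mul(-1, Pow(5, -1))))) = Mul(Mul(1, Rational(12, 5)), Mul(-2, Add(X, Mul(-1, Rational(1, 5))))) = Mul(Rational(12, 5), Mul(-2, Add(X, Rational(-1, 5)))) = Mul(Rational(12, 5), Mul(-2, Add(Rational(-1, 5), X))) = Mul(Rational(12, 5), Add(Rational(2, 5), Mul(-2, X))) = Add(Rational(24, 25), Mul(Rational(-24, 5), X)))
Function('j')(Z, b) = Rational(1, 49) (Function('j')(Z, b) = Pow(49, -1) = Rational(1, 49))
Add(4945, Function('j')(34, Function('V')(7))) = Add(4945, Rational(1, 49)) = Rational(242306, 49)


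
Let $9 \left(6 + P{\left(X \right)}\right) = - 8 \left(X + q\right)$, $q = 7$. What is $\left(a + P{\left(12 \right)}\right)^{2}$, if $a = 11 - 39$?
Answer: $\frac{209764}{81} \approx 2589.7$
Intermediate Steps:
$P{\left(X \right)} = - \frac{110}{9} - \frac{8 X}{9}$ ($P{\left(X \right)} = -6 + \frac{\left(-8\right) \left(X + 7\right)}{9} = -6 + \frac{\left(-8\right) \left(7 + X\right)}{9} = -6 + \frac{-56 - 8 X}{9} = -6 - \left(\frac{56}{9} + \frac{8 X}{9}\right) = - \frac{110}{9} - \frac{8 X}{9}$)
$a = -28$ ($a = 11 - 39 = -28$)
$\left(a + P{\left(12 \right)}\right)^{2} = \left(-28 - \frac{206}{9}\right)^{2} = \left(- \frac{458}{9}\right)^{2} = \frac{209764}{81}$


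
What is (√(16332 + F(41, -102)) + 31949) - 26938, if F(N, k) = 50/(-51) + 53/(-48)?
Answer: 5011 + √75509529/68 ≈ 5138.8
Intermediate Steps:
F(N, k) = -567/272 (F(N, k) = 50*(-1/51) + 53*(-1/48) = -50/51 - 53/48 = -567/272)
(√(16332 + F(41, -102)) + 31949) - 26938 = (√(16332 - 567/272) + 31949) - 26938 = (√(4441737/272) + 31949) - 26938 = (√75509529/68 + 31949) - 26938 = (31949 + √75509529/68) - 26938 = 5011 + √75509529/68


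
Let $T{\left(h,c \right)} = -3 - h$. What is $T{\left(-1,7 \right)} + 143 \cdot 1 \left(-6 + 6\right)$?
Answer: $-2$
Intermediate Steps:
$T{\left(-1,7 \right)} + 143 \cdot 1 \left(-6 + 6\right) = \left(-3 - -1\right) + 143 \cdot 1 \left(-6 + 6\right) = \left(-3 + 1\right) + 143 \cdot 1 \cdot 0 = -2 + 143 \cdot 0 = -2 + 0 = -2$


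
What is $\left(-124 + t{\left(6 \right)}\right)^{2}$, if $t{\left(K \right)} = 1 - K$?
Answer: $16641$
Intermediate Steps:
$\left(-124 + t{\left(6 \right)}\right)^{2} = \left(-124 + \left(1 - 6\right)\right)^{2} = \left(-124 - 5\right)^{2} = \left(-129\right)^{2} = 16641$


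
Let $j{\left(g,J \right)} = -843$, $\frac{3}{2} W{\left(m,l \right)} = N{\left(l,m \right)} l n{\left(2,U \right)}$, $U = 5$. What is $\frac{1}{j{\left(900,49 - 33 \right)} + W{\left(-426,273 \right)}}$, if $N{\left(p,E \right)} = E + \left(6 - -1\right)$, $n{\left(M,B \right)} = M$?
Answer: $- \frac{1}{153359} \approx -6.5206 \cdot 10^{-6}$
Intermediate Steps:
$N{\left(p,E \right)} = 7 + E$ ($N{\left(p,E \right)} = E + \left(6 + 1\right) = E + 7 = 7 + E$)
$W{\left(m,l \right)} = \frac{4 l \left(7 + m\right)}{3}$ ($W{\left(m,l \right)} = \frac{2 \left(7 + m\right) l 2}{3} = \frac{2 l \left(7 + m\right) 2}{3} = \frac{2 \cdot 2 l \left(7 + m\right)}{3} = \frac{4 l \left(7 + m\right)}{3}$)
$\frac{1}{j{\left(900,49 - 33 \right)} + W{\left(-426,273 \right)}} = \frac{1}{-843 + \frac{4}{3} \cdot 273 \left(7 - 426\right)} = \frac{1}{-843 + \frac{4}{3} \cdot 273 \left(-419\right)} = \frac{1}{-843 - 152516} = \frac{1}{-153359} = - \frac{1}{153359}$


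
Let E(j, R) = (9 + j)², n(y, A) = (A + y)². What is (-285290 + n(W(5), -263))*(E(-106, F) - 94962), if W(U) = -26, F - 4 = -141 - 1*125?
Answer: 17261943257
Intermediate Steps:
F = -262 (F = 4 + (-141 - 1*125) = 4 + (-141 - 125) = 4 - 266 = -262)
(-285290 + n(W(5), -263))*(E(-106, F) - 94962) = (-285290 + (-263 - 26)²)*((9 - 106)² - 94962) = (-285290 + (-289)²)*((-97)² - 94962) = (-285290 + 83521)*(9409 - 94962) = -201769*(-85553) = 17261943257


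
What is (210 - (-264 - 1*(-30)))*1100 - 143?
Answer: 488257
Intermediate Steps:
(210 - (-264 - 1*(-30)))*1100 - 143 = (210 - (-264 + 30))*1100 - 143 = (210 - 1*(-234))*1100 - 143 = (210 + 234)*1100 - 143 = 444*1100 - 143 = 488400 - 143 = 488257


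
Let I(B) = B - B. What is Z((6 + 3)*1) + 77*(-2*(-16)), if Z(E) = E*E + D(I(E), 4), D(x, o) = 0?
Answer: 2545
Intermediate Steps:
I(B) = 0
Z(E) = E**2 (Z(E) = E*E + 0 = E**2 + 0 = E**2)
Z((6 + 3)*1) + 77*(-2*(-16)) = ((6 + 3)*1)**2 + 77*(-2*(-16)) = (9*1)**2 + 77*32 = 9**2 + 2464 = 81 + 2464 = 2545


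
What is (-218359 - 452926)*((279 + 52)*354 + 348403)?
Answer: -312534856445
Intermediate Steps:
(-218359 - 452926)*((279 + 52)*354 + 348403) = -671285*(331*354 + 348403) = -671285*(117174 + 348403) = -671285*465577 = -312534856445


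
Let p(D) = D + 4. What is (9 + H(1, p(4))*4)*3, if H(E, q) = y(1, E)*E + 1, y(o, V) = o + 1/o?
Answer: 63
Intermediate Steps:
p(D) = 4 + D
H(E, q) = 1 + 2*E (H(E, q) = (1 + 1/1)*E + 1 = (1 + 1)*E + 1 = 2*E + 1 = 1 + 2*E)
(9 + H(1, p(4))*4)*3 = (9 + (1 + 2*1)*4)*3 = (9 + (1 + 2)*4)*3 = (9 + 3*4)*3 = (9 + 12)*3 = 21*3 = 63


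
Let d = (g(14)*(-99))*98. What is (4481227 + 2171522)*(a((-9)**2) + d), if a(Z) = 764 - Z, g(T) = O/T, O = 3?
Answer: -9287237604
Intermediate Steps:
g(T) = 3/T
d = -2079 (d = ((3/14)*(-99))*98 = -297/14*98 = -2079)
(4481227 + 2171522)*(a((-9)**2) + d) = (4481227 + 2171522)*((764 - 1*(-9)**2) - 2079) = 6652749*((764 - 1*81) - 2079) = 6652749*((764 - 81) - 2079) = 6652749*(683 - 2079) = 6652749*(-1396) = -9287237604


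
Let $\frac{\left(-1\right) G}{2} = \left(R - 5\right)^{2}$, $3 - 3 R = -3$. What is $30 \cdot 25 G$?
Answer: $-13500$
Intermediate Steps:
$R = 2$ ($R = 1 - -1 = 1 + 1 = 2$)
$G = -18$ ($G = - 2 \left(2 - 5\right)^{2} = - 2 \left(-3\right)^{2} = \left(-2\right) 9 = -18$)
$30 \cdot 25 G = 30 \cdot 25 \left(-18\right) = 750 \left(-18\right) = -13500$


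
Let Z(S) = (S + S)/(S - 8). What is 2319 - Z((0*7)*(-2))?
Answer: 2319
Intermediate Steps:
Z(S) = 2*S/(-8 + S) (Z(S) = (2*S)/(-8 + S) = 2*S/(-8 + S))
2319 - Z((0*7)*(-2)) = 2319 - 2*(0*7)*(-2)/(-8 + (0*7)*(-2)) = 2319 - 2*0*(-2)/(-8 + 0*(-2)) = 2319 - 2*0/(-8 + 0) = 2319 - 2*0/(-8) = 2319 - 2*0*(-1)/8 = 2319 - 1*0 = 2319 + 0 = 2319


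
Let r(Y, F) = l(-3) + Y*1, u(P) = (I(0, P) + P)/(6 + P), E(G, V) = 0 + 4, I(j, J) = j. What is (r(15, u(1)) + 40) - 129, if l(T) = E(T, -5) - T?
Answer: -67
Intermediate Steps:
E(G, V) = 4
l(T) = 4 - T
u(P) = P/(6 + P) (u(P) = (0 + P)/(6 + P) = P/(6 + P))
r(Y, F) = 7 + Y (r(Y, F) = (4 - 1*(-3)) + Y*1 = (4 + 3) + Y = 7 + Y)
(r(15, u(1)) + 40) - 129 = ((7 + 15) + 40) - 129 = (22 + 40) - 129 = 62 - 129 = -67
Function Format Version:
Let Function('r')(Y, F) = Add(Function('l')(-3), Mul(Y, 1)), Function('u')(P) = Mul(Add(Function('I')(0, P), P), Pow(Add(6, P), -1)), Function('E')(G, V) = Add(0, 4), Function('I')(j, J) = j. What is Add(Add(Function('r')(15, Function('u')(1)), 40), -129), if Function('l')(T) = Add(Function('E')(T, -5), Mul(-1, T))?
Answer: -67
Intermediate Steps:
Function('E')(G, V) = 4
Function('l')(T) = Add(4, Mul(-1, T))
Function('u')(P) = Mul(P, Pow(Add(6, P), -1)) (Function('u')(P) = Mul(Add(0, P), Pow(Add(6, P), -1)) = Mul(P, Pow(Add(6, P), -1)))
Function('r')(Y, F) = Add(7, Y) (Function('r')(Y, F) = Add(Add(4, Mul(-1, -3)), Mul(Y, 1)) = Add(Add(4, 3), Y) = Add(7, Y))
Add(Add(Function('r')(15, Function('u')(1)), 40), -129) = Add(Add(Add(7, 15), 40), -129) = Add(Add(22, 40), -129) = Add(62, -129) = -67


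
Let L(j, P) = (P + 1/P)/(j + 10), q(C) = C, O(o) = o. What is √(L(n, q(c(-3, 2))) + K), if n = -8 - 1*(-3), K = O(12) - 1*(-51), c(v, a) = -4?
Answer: √6215/10 ≈ 7.8835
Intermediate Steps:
K = 63 (K = 12 - 1*(-51) = 12 + 51 = 63)
n = -5 (n = -8 + 3 = -5)
L(j, P) = (P + 1/P)/(10 + j)
√(L(n, q(c(-3, 2))) + K) = √((1 + (-4)²)/((-4)*(10 - 5)) + 63) = √(-¼*(1 + 16)/5 + 63) = √(-¼*⅕*17 + 63) = √(-17/20 + 63) = √(1243/20) = √6215/10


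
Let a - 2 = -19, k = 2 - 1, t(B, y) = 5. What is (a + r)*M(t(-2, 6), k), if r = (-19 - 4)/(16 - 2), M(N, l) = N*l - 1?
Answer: -522/7 ≈ -74.571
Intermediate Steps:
k = 1
a = -17 (a = 2 - 19 = -17)
M(N, l) = -1 + N*l
r = -23/14 ≈ -1.6429
(a + r)*M(t(-2, 6), k) = (-17 - 23/14)*(-1 + 5*1) = -261*(-1 + 5)/14 = -261/14*4 = -522/7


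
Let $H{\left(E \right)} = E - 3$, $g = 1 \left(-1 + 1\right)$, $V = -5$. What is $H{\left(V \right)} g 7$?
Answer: $0$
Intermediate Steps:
$g = 0$ ($g = 1 \cdot 0 = 0$)
$H{\left(E \right)} = -3 + E$ ($H{\left(E \right)} = E - 3 = -3 + E$)
$H{\left(V \right)} g 7 = \left(-3 - 5\right) 0 \cdot 7 = \left(-8\right) 0 \cdot 7 = 0 \cdot 7 = 0$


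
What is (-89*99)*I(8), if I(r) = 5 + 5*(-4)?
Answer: 132165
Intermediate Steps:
I(r) = -15 (I(r) = 5 - 20 = -15)
(-89*99)*I(8) = -89*99*(-15) = -8811*(-15) = 132165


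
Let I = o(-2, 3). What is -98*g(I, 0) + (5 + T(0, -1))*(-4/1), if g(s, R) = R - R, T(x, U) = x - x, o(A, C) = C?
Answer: -20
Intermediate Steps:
I = 3
T(x, U) = 0
g(s, R) = 0
-98*g(I, 0) + (5 + T(0, -1))*(-4/1) = -98*0 + (5 + 0)*(-4/1) = 0 + 5*(-4*1) = 0 + 5*(-4) = 0 - 20 = -20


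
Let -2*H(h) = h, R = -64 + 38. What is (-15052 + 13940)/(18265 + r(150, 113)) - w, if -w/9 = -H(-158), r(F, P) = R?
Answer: -12969041/18239 ≈ -711.06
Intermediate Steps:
R = -26
H(h) = -h/2
r(F, P) = -26
w = 711 (w = -(-9)*(-½*(-158)) = -(-9)*79 = -9*(-79) = 711)
(-15052 + 13940)/(18265 + r(150, 113)) - w = (-15052 + 13940)/(18265 - 26) - 1*711 = -1112/18239 - 711 = -12969041/18239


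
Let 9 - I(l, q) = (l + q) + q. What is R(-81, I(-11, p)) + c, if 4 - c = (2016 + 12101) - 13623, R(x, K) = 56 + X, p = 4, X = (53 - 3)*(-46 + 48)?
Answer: -334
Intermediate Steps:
X = 100 (X = 50*2 = 100)
I(l, q) = 9 - l - 2*q (I(l, q) = 9 - ((l + q) + q) = 9 - (l + 2*q) = 9 + (-l - 2*q) = 9 - l - 2*q)
R(x, K) = 156 (R(x, K) = 56 + 100 = 156)
c = -490 (c = 4 - ((2016 + 12101) - 13623) = 4 - (14117 - 13623) = 4 - 1*494 = 4 - 494 = -490)
R(-81, I(-11, p)) + c = 156 - 490 = -334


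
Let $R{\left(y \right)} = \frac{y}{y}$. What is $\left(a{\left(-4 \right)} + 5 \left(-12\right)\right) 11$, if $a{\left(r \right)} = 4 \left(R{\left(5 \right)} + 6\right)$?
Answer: $-352$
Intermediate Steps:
$R{\left(y \right)} = 1$
$a{\left(r \right)} = 28$ ($a{\left(r \right)} = 4 \left(1 + 6\right) = 4 \cdot 7 = 28$)
$\left(a{\left(-4 \right)} + 5 \left(-12\right)\right) 11 = \left(28 + 5 \left(-12\right)\right) 11 = \left(28 - 60\right) 11 = \left(-32\right) 11 = -352$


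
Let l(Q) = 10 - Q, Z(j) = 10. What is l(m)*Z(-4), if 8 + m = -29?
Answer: 470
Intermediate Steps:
m = -37 (m = -8 - 29 = -37)
l(m)*Z(-4) = (10 - 1*(-37))*10 = (10 + 37)*10 = 47*10 = 470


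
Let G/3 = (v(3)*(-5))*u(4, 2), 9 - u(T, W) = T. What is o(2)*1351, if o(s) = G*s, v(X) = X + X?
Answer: -1215900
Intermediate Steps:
v(X) = 2*X
u(T, W) = 9 - T
G = -450 (G = 3*(((2*3)*(-5))*(9 - 1*4)) = 3*((6*(-5))*(9 - 4)) = 3*(-30*5) = 3*(-150) = -450)
o(s) = -450*s
o(2)*1351 = -450*2*1351 = -900*1351 = -1215900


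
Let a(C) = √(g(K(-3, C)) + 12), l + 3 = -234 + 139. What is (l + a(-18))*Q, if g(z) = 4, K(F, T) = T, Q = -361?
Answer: 33934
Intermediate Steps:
l = -98 (l = -3 + (-234 + 139) = -3 - 95 = -98)
a(C) = 4 (a(C) = √(4 + 12) = √16 = 4)
(l + a(-18))*Q = (-98 + 4)*(-361) = -94*(-361) = 33934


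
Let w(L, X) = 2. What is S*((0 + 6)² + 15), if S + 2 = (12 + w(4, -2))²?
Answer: 9894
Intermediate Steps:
S = 194 (S = -2 + (12 + 2)² = -2 + 14² = -2 + 196 = 194)
S*((0 + 6)² + 15) = 194*((0 + 6)² + 15) = 194*(6² + 15) = 194*(36 + 15) = 194*51 = 9894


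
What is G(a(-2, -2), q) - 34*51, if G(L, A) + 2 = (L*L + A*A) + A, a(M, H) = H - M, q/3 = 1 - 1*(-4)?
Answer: -1496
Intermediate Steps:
q = 15 (q = 3*(1 - 1*(-4)) = 3*(1 + 4) = 3*5 = 15)
G(L, A) = -2 + A + A**2 + L**2 (G(L, A) = -2 + ((L*L + A*A) + A) = -2 + ((L**2 + A**2) + A) = -2 + ((A**2 + L**2) + A) = -2 + (A + A**2 + L**2) = -2 + A + A**2 + L**2)
G(a(-2, -2), q) - 34*51 = (-2 + 15 + 15**2 + (-2 - 1*(-2))**2) - 34*51 = (-2 + 15 + 225 + (-2 + 2)**2) - 1734 = (-2 + 15 + 225 + 0**2) - 1734 = (-2 + 15 + 225 + 0) - 1734 = 238 - 1734 = -1496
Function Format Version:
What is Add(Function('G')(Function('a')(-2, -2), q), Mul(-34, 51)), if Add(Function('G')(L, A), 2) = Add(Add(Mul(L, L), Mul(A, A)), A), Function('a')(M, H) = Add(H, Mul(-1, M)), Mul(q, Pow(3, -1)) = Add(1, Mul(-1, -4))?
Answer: -1496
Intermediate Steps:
q = 15 (q = Mul(3, Add(1, Mul(-1, -4))) = Mul(3, Add(1, 4)) = Mul(3, 5) = 15)
Function('G')(L, A) = Add(-2, A, Pow(A, 2), Pow(L, 2)) (Function('G')(L, A) = Add(-2, Add(Add(Mul(L, L), Mul(A, A)), A)) = Add(-2, Add(Add(Pow(L, 2), Pow(A, 2)), A)) = Add(-2, Add(Add(Pow(A, 2), Pow(L, 2)), A)) = Add(-2, Add(A, Pow(A, 2), Pow(L, 2))) = Add(-2, A, Pow(A, 2), Pow(L, 2)))
Add(Function('G')(Function('a')(-2, -2), q), Mul(-34, 51)) = Add(Add(-2, 15, Pow(15, 2), Pow(Add(-2, Mul(-1, -2)), 2)), Mul(-34, 51)) = Add(Add(-2, 15, 225, Pow(Add(-2, 2), 2)), -1734) = Add(Add(-2, 15, 225, Pow(0, 2)), -1734) = Add(Add(-2, 15, 225, 0), -1734) = Add(238, -1734) = -1496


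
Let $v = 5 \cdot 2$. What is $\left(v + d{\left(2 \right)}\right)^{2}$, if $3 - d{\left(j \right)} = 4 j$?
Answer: $25$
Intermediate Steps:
$v = 10$
$d{\left(j \right)} = 3 - 4 j$
$\left(v + d{\left(2 \right)}\right)^{2} = \left(10 + \left(3 - 8\right)\right)^{2} = \left(10 - 5\right)^{2} = 5^{2} = 25$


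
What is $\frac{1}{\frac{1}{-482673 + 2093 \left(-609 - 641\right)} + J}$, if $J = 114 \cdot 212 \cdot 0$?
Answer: $-3098923$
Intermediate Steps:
$J = 0$ ($J = 24168 \cdot 0 = 0$)
$\frac{1}{\frac{1}{-482673 + 2093 \left(-609 - 641\right)} + J} = \frac{1}{\frac{1}{-482673 + 2093 \left(-609 - 641\right)} + 0} = \frac{1}{\frac{1}{-482673 + 2093 \left(-1250\right)} + 0} = \frac{1}{\frac{1}{-482673 - 2616250} + 0} = \frac{1}{\frac{1}{-3098923} + 0} = \frac{1}{- \frac{1}{3098923} + 0} = \frac{1}{- \frac{1}{3098923}} = -3098923$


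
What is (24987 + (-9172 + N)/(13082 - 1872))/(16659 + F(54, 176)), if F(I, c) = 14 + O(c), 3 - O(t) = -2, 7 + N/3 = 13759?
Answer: 140068177/93480190 ≈ 1.4984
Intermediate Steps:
N = 41256 (N = -21 + 3*13759 = -21 + 41277 = 41256)
O(t) = 5 (O(t) = 3 - 1*(-2) = 3 + 2 = 5)
F(I, c) = 19 (F(I, c) = 14 + 5 = 19)
(24987 + (-9172 + N)/(13082 - 1872))/(16659 + F(54, 176)) = (24987 + (-9172 + 41256)/(13082 - 1872))/(16659 + 19) = (24987 + 32084/11210)/16678 = (24987 + 32084*(1/11210))*(1/16678) = (24987 + 16042/5605)*(1/16678) = (140068177/5605)*(1/16678) = 140068177/93480190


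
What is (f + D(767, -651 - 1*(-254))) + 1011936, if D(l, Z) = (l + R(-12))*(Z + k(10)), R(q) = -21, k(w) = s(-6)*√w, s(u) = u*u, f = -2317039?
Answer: -1601265 + 26856*√10 ≈ -1.5163e+6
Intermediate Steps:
s(u) = u²
k(w) = 36*√w (k(w) = (-6)²*√w = 36*√w)
D(l, Z) = (-21 + l)*(Z + 36*√10) (D(l, Z) = (l - 21)*(Z + 36*√10) = (-21 + l)*(Z + 36*√10))
(f + D(767, -651 - 1*(-254))) + 1011936 = (-2317039 + (-756*√10 - 21*(-651 - 1*(-254)) + (-651 - 1*(-254))*767 + 36*767*√10)) + 1011936 = (-2317039 + (-756*√10 - 21*(-651 + 254) + (-651 + 254)*767 + 27612*√10)) + 1011936 = (-2317039 + (-756*√10 - 21*(-397) - 397*767 + 27612*√10)) + 1011936 = (-2317039 + (-756*√10 + 8337 - 304499 + 27612*√10)) + 1011936 = (-2317039 + (-296162 + 26856*√10)) + 1011936 = (-2613201 + 26856*√10) + 1011936 = -1601265 + 26856*√10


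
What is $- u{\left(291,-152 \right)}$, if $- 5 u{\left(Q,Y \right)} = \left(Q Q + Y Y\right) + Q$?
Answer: $\frac{108076}{5} \approx 21615.0$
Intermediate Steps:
$u{\left(Q,Y \right)} = - \frac{Q}{5} - \frac{Q^{2}}{5} - \frac{Y^{2}}{5}$ ($u{\left(Q,Y \right)} = - \frac{\left(Q Q + Y Y\right) + Q}{5} = - \frac{\left(Q^{2} + Y^{2}\right) + Q}{5} = - \frac{Q + Q^{2} + Y^{2}}{5} = - \frac{Q}{5} - \frac{Q^{2}}{5} - \frac{Y^{2}}{5}$)
$- u{\left(291,-152 \right)} = - (\left(- \frac{1}{5}\right) 291 - \frac{291^{2}}{5} - \frac{\left(-152\right)^{2}}{5}) = - (- \frac{291}{5} - \frac{84681}{5} - \frac{23104}{5}) = \left(-1\right) \left(- \frac{108076}{5}\right) = \frac{108076}{5}$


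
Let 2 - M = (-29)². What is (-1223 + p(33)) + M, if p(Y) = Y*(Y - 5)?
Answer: -1138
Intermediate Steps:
p(Y) = Y*(-5 + Y)
M = -839 (M = 2 - 1*(-29)² = 2 - 1*841 = 2 - 841 = -839)
(-1223 + p(33)) + M = (-1223 + 33*(-5 + 33)) - 839 = (-1223 + 33*28) - 839 = (-1223 + 924) - 839 = -299 - 839 = -1138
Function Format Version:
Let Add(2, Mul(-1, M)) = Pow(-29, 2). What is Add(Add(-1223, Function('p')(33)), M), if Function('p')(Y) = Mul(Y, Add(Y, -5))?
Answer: -1138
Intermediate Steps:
Function('p')(Y) = Mul(Y, Add(-5, Y))
M = -839 (M = Add(2, Mul(-1, Pow(-29, 2))) = Add(2, Mul(-1, 841)) = Add(2, -841) = -839)
Add(Add(-1223, Function('p')(33)), M) = Add(Add(-1223, Mul(33, Add(-5, 33))), -839) = Add(Add(-1223, Mul(33, 28)), -839) = Add(Add(-1223, 924), -839) = Add(-299, -839) = -1138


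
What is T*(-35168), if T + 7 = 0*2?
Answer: 246176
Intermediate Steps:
T = -7 (T = -7 + 0*2 = -7 + 0 = -7)
T*(-35168) = -7*(-35168) = 246176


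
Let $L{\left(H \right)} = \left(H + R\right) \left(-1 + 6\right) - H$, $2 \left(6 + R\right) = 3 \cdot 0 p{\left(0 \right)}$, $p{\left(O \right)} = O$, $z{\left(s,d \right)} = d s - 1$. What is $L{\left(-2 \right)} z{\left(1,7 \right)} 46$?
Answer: $-10488$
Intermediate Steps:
$z{\left(s,d \right)} = -1 + d s$
$R = -6$ ($R = -6 + \frac{3 \cdot 0 \cdot 0}{2} = -6 + \frac{0 \cdot 0}{2} = -6 + \frac{1}{2} \cdot 0 = -6 + 0 = -6$)
$L{\left(H \right)} = -30 + 4 H$ ($L{\left(H \right)} = \left(H - 6\right) \left(-1 + 6\right) - H = \left(-6 + H\right) 5 - H = \left(-30 + 5 H\right) - H = -30 + 4 H$)
$L{\left(-2 \right)} z{\left(1,7 \right)} 46 = \left(-30 + 4 \left(-2\right)\right) \left(-1 + 7 \cdot 1\right) 46 = \left(-30 - 8\right) \left(-1 + 7\right) 46 = \left(-38\right) 6 \cdot 46 = \left(-228\right) 46 = -10488$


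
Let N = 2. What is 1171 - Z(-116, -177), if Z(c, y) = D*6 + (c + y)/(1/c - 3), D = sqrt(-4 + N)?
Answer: 374691/349 - 6*I*sqrt(2) ≈ 1073.6 - 8.4853*I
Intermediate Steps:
D = I*sqrt(2) (D = sqrt(-4 + 2) = sqrt(-2) = I*sqrt(2) ≈ 1.4142*I)
Z(c, y) = (c + y)/(-3 + 1/c) + 6*I*sqrt(2) (Z(c, y) = (I*sqrt(2))*6 + (c + y)/(1/c - 3) = 6*I*sqrt(2) + (c + y)/(-3 + 1/c) = (c + y)/(-3 + 1/c) + 6*I*sqrt(2))
1171 - Z(-116, -177) = 1171 - (-1*(-116)**2 - 1*(-116)*(-177) - 6*I*sqrt(2) + 18*I*(-116)*sqrt(2))/(-1 + 3*(-116)) = 1171 - (-1*13456 - 20532 - 6*I*sqrt(2) - 2088*I*sqrt(2))/(-1 - 348) = 1171 - (-13456 - 20532 - 6*I*sqrt(2) - 2088*I*sqrt(2))/(-349) = 1171 - (-1)*(-33988 - 2094*I*sqrt(2))/349 = 1171 - (33988/349 + 6*I*sqrt(2)) = 1171 + (-33988/349 - 6*I*sqrt(2)) = 374691/349 - 6*I*sqrt(2)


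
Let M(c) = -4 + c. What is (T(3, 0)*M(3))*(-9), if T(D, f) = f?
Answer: 0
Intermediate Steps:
(T(3, 0)*M(3))*(-9) = (0*(-4 + 3))*(-9) = (0*(-1))*(-9) = 0*(-9) = 0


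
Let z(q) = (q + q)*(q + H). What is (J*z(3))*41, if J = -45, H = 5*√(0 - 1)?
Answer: -33210 - 55350*I ≈ -33210.0 - 55350.0*I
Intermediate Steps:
H = 5*I (H = 5*√(-1) = 5*I ≈ 5.0*I)
z(q) = 2*q*(q + 5*I) (z(q) = (q + q)*(q + 5*I) = (2*q)*(q + 5*I) = 2*q*(q + 5*I))
(J*z(3))*41 = -90*3*(3 + 5*I)*41 = -45*(18 + 30*I)*41 = (-810 - 1350*I)*41 = -33210 - 55350*I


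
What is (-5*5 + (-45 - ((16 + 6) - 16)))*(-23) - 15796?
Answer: -14048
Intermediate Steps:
(-5*5 + (-45 - ((16 + 6) - 16)))*(-23) - 15796 = (-25 + (-45 - (22 - 16)))*(-23) - 15796 = (-25 + (-45 - 1*6))*(-23) - 15796 = (-25 + (-45 - 6))*(-23) - 15796 = (-25 - 51)*(-23) - 15796 = -76*(-23) - 15796 = 1748 - 15796 = -14048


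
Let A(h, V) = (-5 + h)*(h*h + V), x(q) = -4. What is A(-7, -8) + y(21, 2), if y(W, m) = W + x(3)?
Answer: -475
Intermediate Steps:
A(h, V) = (-5 + h)*(V + h²) (A(h, V) = (-5 + h)*(h² + V) = (-5 + h)*(V + h²))
y(W, m) = -4 + W (y(W, m) = W - 4 = -4 + W)
A(-7, -8) + y(21, 2) = ((-7)³ - 5*(-8) - 5*(-7)² - 8*(-7)) + (-4 + 21) = (-343 + 40 - 5*49 + 56) + 17 = (-343 + 40 - 245 + 56) + 17 = -492 + 17 = -475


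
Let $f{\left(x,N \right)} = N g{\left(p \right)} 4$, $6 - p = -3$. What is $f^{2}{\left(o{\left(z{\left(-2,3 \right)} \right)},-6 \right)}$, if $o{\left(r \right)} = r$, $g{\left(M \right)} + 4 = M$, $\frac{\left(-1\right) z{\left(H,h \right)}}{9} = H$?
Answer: $14400$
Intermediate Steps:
$p = 9$ ($p = 6 - -3 = 6 + 3 = 9$)
$z{\left(H,h \right)} = - 9 H$
$g{\left(M \right)} = -4 + M$
$f{\left(x,N \right)} = 20 N$ ($f{\left(x,N \right)} = N \left(-4 + 9\right) 4 = N 5 \cdot 4 = 5 N 4 = 20 N$)
$f^{2}{\left(o{\left(z{\left(-2,3 \right)} \right)},-6 \right)} = \left(20 \left(-6\right)\right)^{2} = \left(-120\right)^{2} = 14400$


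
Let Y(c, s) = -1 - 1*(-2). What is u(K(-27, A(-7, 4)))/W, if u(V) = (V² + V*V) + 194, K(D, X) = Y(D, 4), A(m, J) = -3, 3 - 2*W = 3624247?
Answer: -98/906061 ≈ -0.00010816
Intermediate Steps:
W = -1812122 (W = 3/2 - ½*3624247 = 3/2 - 3624247/2 = -1812122)
Y(c, s) = 1 (Y(c, s) = -1 + 2 = 1)
K(D, X) = 1
u(V) = 194 + 2*V² (u(V) = (V² + V²) + 194 = 2*V² + 194 = 194 + 2*V²)
u(K(-27, A(-7, 4)))/W = (194 + 2*1²)/(-1812122) = (194 + 2*1)*(-1/1812122) = (194 + 2)*(-1/1812122) = 196*(-1/1812122) = -98/906061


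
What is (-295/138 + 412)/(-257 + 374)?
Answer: 56561/16146 ≈ 3.5031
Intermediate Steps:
(-295/138 + 412)/(-257 + 374) = (-295*1/138 + 412)/117 = (-295/138 + 412)*(1/117) = (56561/138)*(1/117) = 56561/16146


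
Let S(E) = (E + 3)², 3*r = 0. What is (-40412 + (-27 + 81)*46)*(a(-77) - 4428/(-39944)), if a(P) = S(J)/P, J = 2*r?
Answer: 7990740/34951 ≈ 228.63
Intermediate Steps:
r = 0 (r = (⅓)*0 = 0)
J = 0 (J = 2*0 = 0)
S(E) = (3 + E)²
a(P) = 9/P (a(P) = (3 + 0)²/P = 3²/P = 9/P)
(-40412 + (-27 + 81)*46)*(a(-77) - 4428/(-39944)) = (-40412 + (-27 + 81)*46)*(9/(-77) - 4428/(-39944)) = (-40412 + 54*46)*(9*(-1/77) - 4428*(-1/39944)) = (-40412 + 2484)*(-9/77 + 1107/9986) = -37928*(-4635/768922) = 7990740/34951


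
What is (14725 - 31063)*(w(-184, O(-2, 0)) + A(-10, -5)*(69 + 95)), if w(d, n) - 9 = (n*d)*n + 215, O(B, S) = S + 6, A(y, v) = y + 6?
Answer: 115280928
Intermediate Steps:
A(y, v) = 6 + y
O(B, S) = 6 + S
w(d, n) = 224 + d*n² (w(d, n) = 9 + ((n*d)*n + 215) = 9 + ((d*n)*n + 215) = 9 + (d*n² + 215) = 9 + (215 + d*n²) = 224 + d*n²)
(14725 - 31063)*(w(-184, O(-2, 0)) + A(-10, -5)*(69 + 95)) = (14725 - 31063)*((224 - 184*(6 + 0)²) + (6 - 10)*(69 + 95)) = -16338*((224 - 184*6²) - 4*164) = -16338*((224 - 184*36) - 656) = -16338*((224 - 6624) - 656) = -16338*(-6400 - 656) = -16338*(-7056) = 115280928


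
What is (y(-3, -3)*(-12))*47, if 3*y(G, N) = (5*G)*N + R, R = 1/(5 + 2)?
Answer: -59408/7 ≈ -8486.9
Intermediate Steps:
R = 1/7 ≈ 0.14286
y(G, N) = 1/21 + 5*G*N/3 (y(G, N) = ((5*G)*N + 1/7)/3 = (5*G*N + 1/7)/3 = (1/7 + 5*G*N)/3 = 1/21 + 5*G*N/3)
(y(-3, -3)*(-12))*47 = ((1/21 + (5/3)*(-3)*(-3))*(-12))*47 = ((1/21 + 15)*(-12))*47 = ((316/21)*(-12))*47 = -1264/7*47 = -59408/7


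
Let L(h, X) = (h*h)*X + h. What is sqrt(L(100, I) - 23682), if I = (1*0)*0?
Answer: I*sqrt(23582) ≈ 153.56*I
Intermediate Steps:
I = 0 (I = 0*0 = 0)
L(h, X) = h + X*h**2 (L(h, X) = h**2*X + h = X*h**2 + h = h + X*h**2)
sqrt(L(100, I) - 23682) = sqrt(100*(1 + 0*100) - 23682) = sqrt(100*(1 + 0) - 23682) = sqrt(100*1 - 23682) = sqrt(100 - 23682) = sqrt(-23582) = I*sqrt(23582)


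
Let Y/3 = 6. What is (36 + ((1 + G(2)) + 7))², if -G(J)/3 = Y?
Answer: 100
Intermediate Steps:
Y = 18 (Y = 3*6 = 18)
G(J) = -54 (G(J) = -3*18 = -54)
(36 + ((1 + G(2)) + 7))² = (36 + ((1 - 54) + 7))² = (36 + (-53 + 7))² = (36 - 46)² = (-10)² = 100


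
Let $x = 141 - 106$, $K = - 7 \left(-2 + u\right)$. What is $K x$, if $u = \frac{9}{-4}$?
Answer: $\frac{4165}{4} \approx 1041.3$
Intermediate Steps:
$u = - \frac{9}{4}$ ($u = 9 \left(- \frac{1}{4}\right) = - \frac{9}{4} \approx -2.25$)
$K = \frac{119}{4}$ ($K = - 7 \left(-2 - \frac{9}{4}\right) = \left(-7\right) \left(- \frac{17}{4}\right) = \frac{119}{4} \approx 29.75$)
$x = 35$ ($x = 141 - 106 = 35$)
$K x = \frac{119}{4} \cdot 35 = \frac{4165}{4}$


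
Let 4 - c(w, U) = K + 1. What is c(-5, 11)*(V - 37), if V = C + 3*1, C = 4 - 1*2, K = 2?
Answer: -32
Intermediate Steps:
c(w, U) = 1 (c(w, U) = 4 - (2 + 1) = 4 - 1*3 = 4 - 3 = 1)
C = 2 (C = 4 - 2 = 2)
V = 5 (V = 2 + 3*1 = 2 + 3 = 5)
c(-5, 11)*(V - 37) = 1*(5 - 37) = 1*(-32) = -32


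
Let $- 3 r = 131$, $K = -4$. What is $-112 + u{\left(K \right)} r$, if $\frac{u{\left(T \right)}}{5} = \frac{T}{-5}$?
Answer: $- \frac{860}{3} \approx -286.67$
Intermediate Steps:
$r = - \frac{131}{3}$ ($r = \left(- \frac{1}{3}\right) 131 = - \frac{131}{3} \approx -43.667$)
$u{\left(T \right)} = - T$ ($u{\left(T \right)} = 5 \frac{T}{-5} = 5 T \left(- \frac{1}{5}\right) = 5 \left(- \frac{T}{5}\right) = - T$)
$-112 + u{\left(K \right)} r = -112 + \left(-1\right) \left(-4\right) \left(- \frac{131}{3}\right) = -112 + 4 \left(- \frac{131}{3}\right) = -112 - \frac{524}{3} = - \frac{860}{3}$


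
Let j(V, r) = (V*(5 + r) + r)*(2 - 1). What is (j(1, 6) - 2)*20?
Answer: 300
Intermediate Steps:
j(V, r) = r + V*(5 + r) (j(V, r) = (r + V*(5 + r))*1 = r + V*(5 + r))
(j(1, 6) - 2)*20 = ((6 + 5*1 + 1*6) - 2)*20 = ((6 + 5 + 6) - 2)*20 = (17 - 2)*20 = 15*20 = 300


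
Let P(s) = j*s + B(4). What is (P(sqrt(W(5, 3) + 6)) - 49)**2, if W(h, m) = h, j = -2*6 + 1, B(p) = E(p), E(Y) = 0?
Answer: 3732 + 1078*sqrt(11) ≈ 7307.3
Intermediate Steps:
B(p) = 0
j = -11 (j = -12 + 1 = -11)
P(s) = -11*s (P(s) = -11*s + 0 = -11*s)
(P(sqrt(W(5, 3) + 6)) - 49)**2 = (-11*sqrt(5 + 6) - 49)**2 = (-11*sqrt(11) - 49)**2 = (-49 - 11*sqrt(11))**2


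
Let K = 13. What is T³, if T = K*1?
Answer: 2197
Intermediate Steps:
T = 13 (T = 13*1 = 13)
T³ = 13³ = 2197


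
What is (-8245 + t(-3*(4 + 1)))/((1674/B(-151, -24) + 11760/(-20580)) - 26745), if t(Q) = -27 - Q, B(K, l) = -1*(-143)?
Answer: 8265257/26760599 ≈ 0.30886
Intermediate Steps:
B(K, l) = 143
(-8245 + t(-3*(4 + 1)))/((1674/B(-151, -24) + 11760/(-20580)) - 26745) = (-8245 + (-27 - (-3)*(4 + 1)))/((1674/143 + 11760/(-20580)) - 26745) = (-8245 + (-27 - (-3)*5))/((1674*(1/143) + 11760*(-1/20580)) - 26745) = (-8245 + (-27 - 1*(-15)))/((1674/143 - 4/7) - 26745) = (-8245 + (-27 + 15))/(11146/1001 - 26745) = (-8245 - 12)/(-26760599/1001) = -8257*(-1001/26760599) = 8265257/26760599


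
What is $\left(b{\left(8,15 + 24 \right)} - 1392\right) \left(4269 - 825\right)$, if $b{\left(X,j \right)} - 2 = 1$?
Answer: $-4783716$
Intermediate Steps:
$b{\left(X,j \right)} = 3$ ($b{\left(X,j \right)} = 2 + 1 = 3$)
$\left(b{\left(8,15 + 24 \right)} - 1392\right) \left(4269 - 825\right) = \left(3 - 1392\right) \left(4269 - 825\right) = \left(-1389\right) 3444 = -4783716$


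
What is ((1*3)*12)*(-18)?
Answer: -648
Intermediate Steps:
((1*3)*12)*(-18) = (3*12)*(-18) = 36*(-18) = -648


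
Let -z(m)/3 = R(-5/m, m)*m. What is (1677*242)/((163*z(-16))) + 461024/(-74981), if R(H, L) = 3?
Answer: 3268113971/293325672 ≈ 11.142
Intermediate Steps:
z(m) = -9*m
(1677*242)/((163*z(-16))) + 461024/(-74981) = (1677*242)/((163*(-9*(-16)))) + 461024/(-74981) = 405834/((163*144)) + 461024*(-1/74981) = 405834/23472 - 461024/74981 = 405834*(1/23472) - 461024/74981 = 67639/3912 - 461024/74981 = 3268113971/293325672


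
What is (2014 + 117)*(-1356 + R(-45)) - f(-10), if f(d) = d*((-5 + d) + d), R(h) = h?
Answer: -2985781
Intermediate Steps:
f(d) = d*(-5 + 2*d)
(2014 + 117)*(-1356 + R(-45)) - f(-10) = (2014 + 117)*(-1356 - 45) - (-10)*(-5 + 2*(-10)) = 2131*(-1401) - (-10)*(-5 - 20) = -2985531 - (-10)*(-25) = -2985531 - 1*250 = -2985531 - 250 = -2985781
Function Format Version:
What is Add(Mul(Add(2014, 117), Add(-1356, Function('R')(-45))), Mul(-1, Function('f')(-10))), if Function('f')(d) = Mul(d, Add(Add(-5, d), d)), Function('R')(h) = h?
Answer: -2985781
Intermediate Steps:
Function('f')(d) = Mul(d, Add(-5, Mul(2, d)))
Add(Mul(Add(2014, 117), Add(-1356, Function('R')(-45))), Mul(-1, Function('f')(-10))) = Add(Mul(Add(2014, 117), Add(-1356, -45)), Mul(-1, Mul(-10, Add(-5, Mul(2, -10))))) = Add(Mul(2131, -1401), Mul(-1, Mul(-10, Add(-5, -20)))) = Add(-2985531, Mul(-1, Mul(-10, -25))) = Add(-2985531, Mul(-1, 250)) = Add(-2985531, -250) = -2985781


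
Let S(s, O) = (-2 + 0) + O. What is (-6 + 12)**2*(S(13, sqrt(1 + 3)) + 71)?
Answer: 2556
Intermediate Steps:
S(s, O) = -2 + O
(-6 + 12)**2*(S(13, sqrt(1 + 3)) + 71) = (-6 + 12)**2*((-2 + sqrt(1 + 3)) + 71) = 6**2*((-2 + sqrt(4)) + 71) = 36*((-2 + 2) + 71) = 36*(0 + 71) = 36*71 = 2556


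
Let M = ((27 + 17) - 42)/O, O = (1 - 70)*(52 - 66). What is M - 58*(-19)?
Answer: 532267/483 ≈ 1102.0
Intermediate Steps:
O = 966 (O = -69*(-14) = 966)
M = 1/483 (M = ((27 + 17) - 42)/966 = (44 - 42)*(1/966) = 2*(1/966) = 1/483 ≈ 0.0020704)
M - 58*(-19) = 1/483 - 58*(-19) = 1/483 + 1102 = 532267/483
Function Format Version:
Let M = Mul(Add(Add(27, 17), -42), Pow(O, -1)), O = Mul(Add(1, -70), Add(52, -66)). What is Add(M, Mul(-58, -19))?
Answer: Rational(532267, 483) ≈ 1102.0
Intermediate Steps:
O = 966 (O = Mul(-69, -14) = 966)
M = Rational(1, 483) (M = Mul(Add(Add(27, 17), -42), Pow(966, -1)) = Mul(Add(44, -42), Rational(1, 966)) = Mul(2, Rational(1, 966)) = Rational(1, 483) ≈ 0.0020704)
Add(M, Mul(-58, -19)) = Add(Rational(1, 483), Mul(-58, -19)) = Add(Rational(1, 483), 1102) = Rational(532267, 483)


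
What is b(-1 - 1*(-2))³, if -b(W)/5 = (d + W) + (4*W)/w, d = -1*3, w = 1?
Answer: -1000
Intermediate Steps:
d = -3
b(W) = 15 - 25*W (b(W) = -5*((-3 + W) + (4*W)/1) = -5*((-3 + W) + (4*W)*1) = -5*((-3 + W) + 4*W) = -5*(-3 + 5*W) = 15 - 25*W)
b(-1 - 1*(-2))³ = (15 - 25*(-1 - 1*(-2)))³ = (15 - 25*(-1 + 2))³ = (15 - 25*1)³ = (15 - 25)³ = (-10)³ = -1000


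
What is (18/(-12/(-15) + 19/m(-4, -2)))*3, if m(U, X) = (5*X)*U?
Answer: 720/17 ≈ 42.353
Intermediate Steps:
m(U, X) = 5*U*X
(18/(-12/(-15) + 19/m(-4, -2)))*3 = (18/(-12/(-15) + 19/((5*(-4)*(-2)))))*3 = (18/(-12*(-1/15) + 19/40))*3 = (18/(⅘ + 19*(1/40)))*3 = (18/(⅘ + 19/40))*3 = (18/(51/40))*3 = (18*(40/51))*3 = (240/17)*3 = 720/17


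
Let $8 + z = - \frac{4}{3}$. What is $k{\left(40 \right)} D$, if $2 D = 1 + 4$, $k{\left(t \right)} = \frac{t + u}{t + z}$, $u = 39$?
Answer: $\frac{1185}{184} \approx 6.4402$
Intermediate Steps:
$z = - \frac{28}{3}$ ($z = -8 - \frac{4}{3} = - \frac{28}{3} \approx -9.3333$)
$k{\left(t \right)} = \frac{39 + t}{- \frac{28}{3} + t}$ ($k{\left(t \right)} = \frac{t + 39}{t - \frac{28}{3}} = \frac{39 + t}{- \frac{28}{3} + t}$)
$D = \frac{5}{2}$ ($D = \frac{1 + 4}{2} = \frac{1}{2} \cdot 5 = \frac{5}{2} \approx 2.5$)
$k{\left(40 \right)} D = \frac{3 \left(39 + 40\right)}{-28 + 3 \cdot 40} \cdot \frac{5}{2} = 3 \frac{1}{-28 + 120} \cdot 79 \cdot \frac{5}{2} = 3 \cdot \frac{1}{92} \cdot 79 \cdot \frac{5}{2} = \frac{237}{92} \cdot \frac{5}{2} = \frac{1185}{184}$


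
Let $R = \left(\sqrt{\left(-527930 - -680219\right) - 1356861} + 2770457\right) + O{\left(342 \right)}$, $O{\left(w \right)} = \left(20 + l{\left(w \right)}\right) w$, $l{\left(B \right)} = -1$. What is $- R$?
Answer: $-2776955 - 2 i \sqrt{301143} \approx -2.777 \cdot 10^{6} - 1097.5 i$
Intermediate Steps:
$O{\left(w \right)} = 19 w$ ($O{\left(w \right)} = \left(20 - 1\right) w = 19 w$)
$R = 2776955 + 2 i \sqrt{301143}$ ($R = \left(\sqrt{\left(-527930 - -680219\right) - 1356861} + 2770457\right) + 19 \cdot 342 = \left(\sqrt{\left(-527930 + 680219\right) - 1356861} + 2770457\right) + 6498 = \left(\sqrt{152289 - 1356861} + 2770457\right) + 6498 = \left(\sqrt{-1204572} + 2770457\right) + 6498 = \left(2 i \sqrt{301143} + 2770457\right) + 6498 = \left(2770457 + 2 i \sqrt{301143}\right) + 6498 = 2776955 + 2 i \sqrt{301143} \approx 2.777 \cdot 10^{6} + 1097.5 i$)
$- R = - (2776955 + 2 i \sqrt{301143}) = -2776955 - 2 i \sqrt{301143}$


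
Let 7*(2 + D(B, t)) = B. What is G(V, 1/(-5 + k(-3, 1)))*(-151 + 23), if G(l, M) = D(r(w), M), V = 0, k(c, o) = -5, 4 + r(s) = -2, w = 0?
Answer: 2560/7 ≈ 365.71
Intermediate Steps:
r(s) = -6 (r(s) = -4 - 2 = -6)
D(B, t) = -2 + B/7
G(l, M) = -20/7 (G(l, M) = -2 + (⅐)*(-6) = -2 - 6/7 = -20/7)
G(V, 1/(-5 + k(-3, 1)))*(-151 + 23) = -20*(-151 + 23)/7 = -20/7*(-128) = 2560/7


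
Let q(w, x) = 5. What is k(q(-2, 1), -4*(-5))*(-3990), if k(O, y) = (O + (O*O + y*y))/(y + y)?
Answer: -85785/2 ≈ -42893.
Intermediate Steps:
k(O, y) = (O + O² + y²)/(2*y) (k(O, y) = (O + (O² + y²))/((2*y)) = (O + O² + y²)*(1/(2*y)) = (O + O² + y²)/(2*y))
k(q(-2, 1), -4*(-5))*(-3990) = ((5 + 5² + (-4*(-5))²)/(2*((-4*(-5)))))*(-3990) = ((½)*(5 + 25 + 20²)/20)*(-3990) = ((½)*(1/20)*(5 + 25 + 400))*(-3990) = ((½)*(1/20)*430)*(-3990) = (43/4)*(-3990) = -85785/2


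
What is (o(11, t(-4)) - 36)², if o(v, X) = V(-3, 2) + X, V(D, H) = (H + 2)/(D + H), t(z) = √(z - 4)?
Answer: 1592 - 160*I*√2 ≈ 1592.0 - 226.27*I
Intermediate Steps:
t(z) = √(-4 + z)
V(D, H) = (2 + H)/(D + H)
o(v, X) = -4 + X (o(v, X) = (2 + 2)/(-3 + 2) + X = 4/(-1) + X = -1*4 + X = -4 + X)
(o(11, t(-4)) - 36)² = ((-4 + √(-4 - 4)) - 36)² = ((-4 + √(-8)) - 36)² = ((-4 + 2*I*√2) - 36)² = (-40 + 2*I*√2)²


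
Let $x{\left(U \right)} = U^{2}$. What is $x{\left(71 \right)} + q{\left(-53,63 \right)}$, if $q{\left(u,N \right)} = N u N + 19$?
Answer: $-205297$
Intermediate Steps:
$q{\left(u,N \right)} = 19 + u N^{2}$ ($q{\left(u,N \right)} = u N^{2} + 19 = 19 + u N^{2}$)
$x{\left(71 \right)} + q{\left(-53,63 \right)} = 71^{2} + \left(19 - 53 \cdot 63^{2}\right) = 5041 + \left(19 - 210357\right) = 5041 - 210338 = -205297$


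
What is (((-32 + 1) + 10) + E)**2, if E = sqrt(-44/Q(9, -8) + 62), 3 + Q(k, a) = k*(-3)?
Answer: 7567/15 - 28*sqrt(3570)/5 ≈ 169.87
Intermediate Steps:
Q(k, a) = -3 - 3*k (Q(k, a) = -3 + k*(-3) = -3 - 3*k)
E = 2*sqrt(3570)/15 (E = sqrt(-44/(-3 - 3*9) + 62) = sqrt(-44/(-3 - 27) + 62) = sqrt(-44/(-30) + 62) = sqrt(-44*(-1/30) + 62) = sqrt(22/15 + 62) = sqrt(952/15) = 2*sqrt(3570)/15 ≈ 7.9666)
(((-32 + 1) + 10) + E)**2 = (((-32 + 1) + 10) + 2*sqrt(3570)/15)**2 = ((-31 + 10) + 2*sqrt(3570)/15)**2 = (-21 + 2*sqrt(3570)/15)**2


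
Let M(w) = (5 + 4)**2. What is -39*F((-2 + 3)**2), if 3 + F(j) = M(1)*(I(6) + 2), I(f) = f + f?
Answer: -44109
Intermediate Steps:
M(w) = 81 (M(w) = 9**2 = 81)
I(f) = 2*f
F(j) = 1131 (F(j) = -3 + 81*(2*6 + 2) = -3 + 81*(12 + 2) = -3 + 81*14 = -3 + 1134 = 1131)
-39*F((-2 + 3)**2) = -39*1131 = -44109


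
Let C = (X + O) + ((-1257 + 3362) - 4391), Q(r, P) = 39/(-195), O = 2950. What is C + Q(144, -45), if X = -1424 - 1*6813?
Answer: -37866/5 ≈ -7573.2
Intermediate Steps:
Q(r, P) = -⅕ (Q(r, P) = 39*(-1/195) = -⅕)
X = -8237 (X = -1424 - 6813 = -8237)
C = -7573 (C = (-8237 + 2950) + ((-1257 + 3362) - 4391) = -5287 + (2105 - 4391) = -5287 - 2286 = -7573)
C + Q(144, -45) = -7573 - ⅕ = -37866/5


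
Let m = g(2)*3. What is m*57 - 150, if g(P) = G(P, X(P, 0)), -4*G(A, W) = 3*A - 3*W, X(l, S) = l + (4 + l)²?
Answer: 4467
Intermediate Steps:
G(A, W) = -3*A/4 + 3*W/4 (G(A, W) = -(3*A - 3*W)/4 = -(-3*W + 3*A)/4 = -3*A/4 + 3*W/4)
g(P) = 3*(4 + P)²/4 (g(P) = -3*P/4 + 3*(P + (4 + P)²)/4 = -3*P/4 + (3*P/4 + 3*(4 + P)²/4) = 3*(4 + P)²/4)
m = 81 (m = (3*(4 + 2)²/4)*3 = ((¾)*6²)*3 = ((¾)*36)*3 = 27*3 = 81)
m*57 - 150 = 81*57 - 150 = 4617 - 150 = 4467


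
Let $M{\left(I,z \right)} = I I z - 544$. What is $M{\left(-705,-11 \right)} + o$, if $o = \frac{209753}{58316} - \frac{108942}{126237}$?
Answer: $- \frac{13417359314550253}{2453878964} \approx -5.4678 \cdot 10^{6}$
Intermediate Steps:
$M{\left(I,z \right)} = -544 + z I^{2}$ ($M{\left(I,z \right)} = I^{2} z - 544 = z I^{2} - 544 = -544 + z I^{2}$)
$o = \frac{6708509263}{2453878964}$ ($o = 209753 \cdot \frac{1}{58316} - \frac{36314}{42079} = \frac{209753}{58316} - \frac{36314}{42079} = \frac{6708509263}{2453878964} \approx 2.7338$)
$M{\left(-705,-11 \right)} + o = \left(-544 - 11 \left(-705\right)^{2}\right) + \frac{6708509263}{2453878964} = \left(-544 - 5467275\right) + \frac{6708509263}{2453878964} = -5467819 + \frac{6708509263}{2453878964} = - \frac{13417359314550253}{2453878964}$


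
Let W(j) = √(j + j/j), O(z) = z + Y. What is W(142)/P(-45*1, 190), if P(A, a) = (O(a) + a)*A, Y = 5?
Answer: -√143/17325 ≈ -0.00069023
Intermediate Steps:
O(z) = 5 + z (O(z) = z + 5 = 5 + z)
W(j) = √(1 + j) (W(j) = √(j + 1) = √(1 + j))
P(A, a) = A*(5 + 2*a) (P(A, a) = ((5 + a) + a)*A = (5 + 2*a)*A = A*(5 + 2*a))
W(142)/P(-45*1, 190) = √(1 + 142)/(((-45*1)*(5 + 2*190))) = √143/((-45*(5 + 380))) = √143/((-45*385)) = √143/(-17325) = √143*(-1/17325) = -√143/17325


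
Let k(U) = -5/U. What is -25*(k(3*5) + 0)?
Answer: 25/3 ≈ 8.3333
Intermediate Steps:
-25*(k(3*5) + 0) = -25*(-5/(3*5) + 0) = -25*(-5/15 + 0) = -25*(-5*1/15 + 0) = -25*(-⅓ + 0) = -25*(-⅓) = 25/3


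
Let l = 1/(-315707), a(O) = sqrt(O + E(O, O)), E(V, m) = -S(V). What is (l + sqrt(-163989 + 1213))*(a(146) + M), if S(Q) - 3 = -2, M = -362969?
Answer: (1 - 631414*I*sqrt(40694))*(362969 - sqrt(145))/315707 ≈ 1.1497 - 1.4644e+8*I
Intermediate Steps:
S(Q) = 1 (S(Q) = 3 - 2 = 1)
E(V, m) = -1 (E(V, m) = -1*1 = -1)
a(O) = sqrt(-1 + O) (a(O) = sqrt(O - 1) = sqrt(-1 + O))
l = -1/315707 ≈ -3.1675e-6
(l + sqrt(-163989 + 1213))*(a(146) + M) = (-1/315707 + sqrt(-163989 + 1213))*(sqrt(-1 + 146) - 362969) = (-1/315707 + sqrt(-162776))*(sqrt(145) - 362969) = (-1/315707 + 2*I*sqrt(40694))*(-362969 + sqrt(145)) = (-362969 + sqrt(145))*(-1/315707 + 2*I*sqrt(40694))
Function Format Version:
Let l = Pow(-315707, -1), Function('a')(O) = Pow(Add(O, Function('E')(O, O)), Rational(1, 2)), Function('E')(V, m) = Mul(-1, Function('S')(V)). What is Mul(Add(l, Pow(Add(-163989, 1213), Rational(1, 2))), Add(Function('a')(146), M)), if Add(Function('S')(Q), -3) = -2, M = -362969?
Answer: Mul(Rational(1, 315707), Add(1, Mul(-631414, I, Pow(40694, Rational(1, 2)))), Add(362969, Mul(-1, Pow(145, Rational(1, 2))))) ≈ Add(1.1497, Mul(-1.4644e+8, I))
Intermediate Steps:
Function('S')(Q) = 1 (Function('S')(Q) = Add(3, -2) = 1)
Function('E')(V, m) = -1 (Function('E')(V, m) = Mul(-1, 1) = -1)
Function('a')(O) = Pow(Add(-1, O), Rational(1, 2)) (Function('a')(O) = Pow(Add(O, -1), Rational(1, 2)) = Pow(Add(-1, O), Rational(1, 2)))
l = Rational(-1, 315707) ≈ -3.1675e-6
Mul(Add(l, Pow(Add(-163989, 1213), Rational(1, 2))), Add(Function('a')(146), M)) = Mul(Add(Rational(-1, 315707), Pow(Add(-163989, 1213), Rational(1, 2))), Add(Pow(Add(-1, 146), Rational(1, 2)), -362969)) = Mul(Add(Rational(-1, 315707), Pow(-162776, Rational(1, 2))), Add(Pow(145, Rational(1, 2)), -362969)) = Mul(Add(Rational(-1, 315707), Mul(2, I, Pow(40694, Rational(1, 2)))), Add(-362969, Pow(145, Rational(1, 2)))) = Mul(Add(-362969, Pow(145, Rational(1, 2))), Add(Rational(-1, 315707), Mul(2, I, Pow(40694, Rational(1, 2)))))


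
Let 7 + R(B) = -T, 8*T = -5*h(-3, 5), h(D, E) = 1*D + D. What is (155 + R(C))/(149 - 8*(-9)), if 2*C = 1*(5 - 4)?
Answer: 577/884 ≈ 0.65271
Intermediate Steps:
h(D, E) = 2*D (h(D, E) = D + D = 2*D)
C = 1/2 (C = (1*(5 - 4))/2 = (1*1)/2 = (1/2)*1 = 1/2 ≈ 0.50000)
T = 15/4 (T = (-10*(-3))/8 = (-5*(-6))/8 = (1/8)*30 = 15/4 ≈ 3.7500)
R(B) = -43/4 (R(B) = -7 - 1*15/4 = -7 - 15/4 = -43/4)
(155 + R(C))/(149 - 8*(-9)) = (155 - 43/4)/(149 - 8*(-9)) = 577/(4*(149 + 72)) = (577/4)/221 = (577/4)*(1/221) = 577/884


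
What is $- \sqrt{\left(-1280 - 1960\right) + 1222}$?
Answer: $- i \sqrt{2018} \approx - 44.922 i$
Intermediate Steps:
$- \sqrt{\left(-1280 - 1960\right) + 1222} = - \sqrt{-3240 + 1222} = - \sqrt{-2018} = - i \sqrt{2018}$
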